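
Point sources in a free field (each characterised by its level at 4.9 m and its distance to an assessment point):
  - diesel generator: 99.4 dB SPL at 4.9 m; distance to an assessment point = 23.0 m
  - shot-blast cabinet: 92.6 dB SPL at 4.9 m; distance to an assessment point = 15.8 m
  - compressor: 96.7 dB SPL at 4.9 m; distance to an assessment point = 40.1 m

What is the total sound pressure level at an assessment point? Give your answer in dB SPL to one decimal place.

88.1 dB SPL

Propagate each source to the receiver with L = L_ref − 20·log₁₀(r/r_ref), then add intensities.
diesel generator: 99.4 − 20·log₁₀(23.0/4.9) = 99.4 − 13.43 = 85.97 dB SPL.
shot-blast cabinet: 92.6 − 20·log₁₀(15.8/4.9) = 92.6 − 10.17 = 82.43 dB SPL.
compressor: 96.7 − 20·log₁₀(40.1/4.9) = 96.7 − 18.26 = 78.44 dB SPL.
Σ 10^(L/10) = 6.402e+08 → L_total = 10·log₁₀(6.402e+08) = 88.06 dB SPL.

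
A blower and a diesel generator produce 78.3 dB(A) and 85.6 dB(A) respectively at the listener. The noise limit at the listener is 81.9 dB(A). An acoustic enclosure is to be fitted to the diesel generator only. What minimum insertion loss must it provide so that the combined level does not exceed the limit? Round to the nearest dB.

The untreated sources together contribute 10^(78.3/10) = 6.761e+07, i.e. 78.30 dB(A).
The limit corresponds to 10^(81.9/10) = 1.549e+08; subtracting the fixed part leaves 8.727e+07 for the diesel generator, i.e. 79.41 dB(A).
So the diesel generator must be reduced from 85.6 to 79.41 dB(A): IL = 6.19 dB.

6 dB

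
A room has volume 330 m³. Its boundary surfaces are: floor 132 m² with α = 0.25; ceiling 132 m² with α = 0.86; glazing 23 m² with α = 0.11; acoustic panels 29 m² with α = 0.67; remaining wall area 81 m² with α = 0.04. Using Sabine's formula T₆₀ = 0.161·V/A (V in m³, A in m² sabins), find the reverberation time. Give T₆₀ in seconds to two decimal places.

Summing Sᵢαᵢ: 132·0.25 + 132·0.86 + 23·0.11 + 29·0.67 + 81·0.04 = 171.72 m².
T₆₀ = 0.161 × 330 / 171.72 = 0.309 s.

0.31 s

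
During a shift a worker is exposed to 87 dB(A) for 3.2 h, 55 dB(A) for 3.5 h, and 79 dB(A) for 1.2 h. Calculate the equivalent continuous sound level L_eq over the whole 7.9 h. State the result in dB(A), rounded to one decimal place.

83.3 dB(A)

Weight each interval's intensity by its duration and average over T = 7.9 h:
Σ tᵢ·10^(Lᵢ/10) = 3.2·10^(87/10) + 3.5·10^(55/10) + 1.2·10^(79/10) = 1.700e+09.
L_eq = 10·log₁₀(1.700e+09/7.9) = 83.33 dB(A).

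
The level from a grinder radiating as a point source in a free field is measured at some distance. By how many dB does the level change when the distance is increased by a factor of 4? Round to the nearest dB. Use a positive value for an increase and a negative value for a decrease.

A point source loses 6 dB per doubling of distance; generally ΔL = −20·log₁₀(r₂/r₁).
ΔL = −20·log₁₀(4) = -12.04 dB.

-12 dB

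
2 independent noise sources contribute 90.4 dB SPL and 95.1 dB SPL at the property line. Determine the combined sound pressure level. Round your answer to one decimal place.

96.4 dB SPL

For uncorrelated sources the intensities add, so convert each level to linear form, sum, and take 10·log₁₀ of the total.
Σ 10^(L/10) = 10^(90.4/10) + 10^(95.1/10) = 4.332e+09.
L_total = 10·log₁₀(4.332e+09) = 96.37 dB SPL.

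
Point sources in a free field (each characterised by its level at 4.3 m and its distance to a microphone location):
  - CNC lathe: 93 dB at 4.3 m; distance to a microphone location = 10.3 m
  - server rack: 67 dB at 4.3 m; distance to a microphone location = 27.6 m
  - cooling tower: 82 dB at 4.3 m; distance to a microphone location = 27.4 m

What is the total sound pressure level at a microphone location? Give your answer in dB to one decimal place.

First find each source's level at the receiver (point-source: −20·log₁₀(r/r_ref)), then combine on an intensity basis.
CNC lathe: 93 − 20·log₁₀(10.3/4.3) = 93 − 7.59 = 85.41 dB.
server rack: 67 − 20·log₁₀(27.6/4.3) = 67 − 16.15 = 50.85 dB.
cooling tower: 82 − 20·log₁₀(27.4/4.3) = 82 − 16.09 = 65.91 dB.
Σ 10^(L/10) = 3.518e+08 → L_total = 10·log₁₀(3.518e+08) = 85.46 dB.

85.5 dB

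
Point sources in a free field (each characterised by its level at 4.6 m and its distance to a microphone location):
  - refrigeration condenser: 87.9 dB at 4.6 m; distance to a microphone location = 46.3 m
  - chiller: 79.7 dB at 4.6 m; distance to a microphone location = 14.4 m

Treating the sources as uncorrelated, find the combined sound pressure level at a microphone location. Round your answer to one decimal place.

Propagate each source to the receiver with L = L_ref − 20·log₁₀(r/r_ref), then add intensities.
refrigeration condenser: 87.9 − 20·log₁₀(46.3/4.6) = 87.9 − 20.06 = 67.84 dB.
chiller: 79.7 − 20·log₁₀(14.4/4.6) = 79.7 − 9.91 = 69.79 dB.
Σ 10^(L/10) = 1.561e+07 → L_total = 10·log₁₀(1.561e+07) = 71.93 dB.

71.9 dB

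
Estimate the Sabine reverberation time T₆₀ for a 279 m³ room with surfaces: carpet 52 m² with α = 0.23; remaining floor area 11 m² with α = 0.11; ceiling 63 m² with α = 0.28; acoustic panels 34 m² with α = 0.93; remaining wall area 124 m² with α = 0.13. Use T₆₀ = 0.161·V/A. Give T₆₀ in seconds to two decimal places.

0.57 s

Summing Sᵢαᵢ: 52·0.23 + 11·0.11 + 63·0.28 + 34·0.93 + 124·0.13 = 78.55 m².
T₆₀ = 0.161 × 279 / 78.55 = 0.572 s.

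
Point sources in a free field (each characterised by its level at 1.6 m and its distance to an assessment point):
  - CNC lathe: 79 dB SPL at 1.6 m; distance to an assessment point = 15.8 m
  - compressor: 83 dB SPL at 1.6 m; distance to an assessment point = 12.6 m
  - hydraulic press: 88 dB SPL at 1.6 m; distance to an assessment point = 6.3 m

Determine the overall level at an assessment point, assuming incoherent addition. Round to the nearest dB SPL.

First find each source's level at the receiver (point-source: −20·log₁₀(r/r_ref)), then combine on an intensity basis.
CNC lathe: 79 − 20·log₁₀(15.8/1.6) = 79 − 19.89 = 59.11 dB SPL.
compressor: 83 − 20·log₁₀(12.6/1.6) = 83 − 17.93 = 65.07 dB SPL.
hydraulic press: 88 − 20·log₁₀(6.3/1.6) = 88 − 11.90 = 76.10 dB SPL.
Σ 10^(L/10) = 4.473e+07 → L_total = 10·log₁₀(4.473e+07) = 76.51 dB SPL.

77 dB SPL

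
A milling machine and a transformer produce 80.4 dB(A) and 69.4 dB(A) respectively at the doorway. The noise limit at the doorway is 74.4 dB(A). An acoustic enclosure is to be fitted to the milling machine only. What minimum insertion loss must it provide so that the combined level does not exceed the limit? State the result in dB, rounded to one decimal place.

The untreated sources together contribute 10^(69.4/10) = 8.710e+06, i.e. 69.40 dB(A).
The limit corresponds to 10^(74.4/10) = 2.754e+07; subtracting the fixed part leaves 1.883e+07 for the milling machine, i.e. 72.75 dB(A).
Required insertion loss = 80.4 − 72.75 = 7.65 dB.

7.7 dB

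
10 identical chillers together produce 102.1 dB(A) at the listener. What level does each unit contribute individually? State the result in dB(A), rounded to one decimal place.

Dividing the total intensity by 10 lowers the level by 10·log₁₀ 10 = 10.000 dB: L₁ = 102.1 − 10.000.

92.1 dB(A)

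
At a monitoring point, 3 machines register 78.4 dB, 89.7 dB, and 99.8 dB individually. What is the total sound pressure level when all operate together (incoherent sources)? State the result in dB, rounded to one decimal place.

For uncorrelated sources the intensities add, so convert each level to linear form, sum, and take 10·log₁₀ of the total.
Σ 10^(L/10) = 10^(78.4/10) + 10^(89.7/10) + 10^(99.8/10) = 1.055e+10.
L_total = 10·log₁₀(1.055e+10) = 100.23 dB.

100.2 dB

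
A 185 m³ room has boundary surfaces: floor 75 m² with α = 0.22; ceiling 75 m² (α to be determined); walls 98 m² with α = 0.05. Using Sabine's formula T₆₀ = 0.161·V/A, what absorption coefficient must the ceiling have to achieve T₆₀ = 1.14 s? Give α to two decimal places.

A = 0.161·V/T₆₀ = 0.161·185/1.14 = 26.13 m² sabins.
Absorption from the other surfaces = 75·0.22 + 98·0.05 = 21.40 m², so the ceiling must supply 4.73 m² over 75 m².
α = 4.73/75 = 0.063.

0.06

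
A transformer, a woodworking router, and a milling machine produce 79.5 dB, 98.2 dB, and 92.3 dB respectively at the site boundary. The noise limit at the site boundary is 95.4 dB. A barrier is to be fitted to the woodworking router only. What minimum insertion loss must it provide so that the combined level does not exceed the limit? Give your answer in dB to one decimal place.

The untreated sources together contribute 10^(79.5/10) + 10^(92.3/10) = 1.787e+09, i.e. 92.52 dB.
The limit corresponds to 10^(95.4/10) = 3.467e+09; subtracting the fixed part leaves 1.680e+09 for the woodworking router, i.e. 92.25 dB.
So the woodworking router must be reduced from 98.2 to 92.25 dB: IL = 5.95 dB.

5.9 dB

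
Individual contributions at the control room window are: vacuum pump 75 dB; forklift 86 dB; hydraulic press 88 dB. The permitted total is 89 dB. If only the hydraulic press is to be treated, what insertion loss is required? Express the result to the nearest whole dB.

Fixed contribution from the other sources: Σ 10^(L/10) = 10^(75/10) + 10^(86/10) = 4.297e+08 (86.33 dB).
To meet 89 dB overall, the treated hydraulic press may contribute at most 10^(89/10) − 4.297e+08 = 3.646e+08, i.e. 85.62 dB.
Required insertion loss = 88 − 85.62 = 2.38 dB.

2 dB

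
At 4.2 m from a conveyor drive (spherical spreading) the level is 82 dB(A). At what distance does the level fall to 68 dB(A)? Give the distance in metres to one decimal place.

21.0 m

The 14.0 dB drop corresponds to a distance ratio of 10^(14.0/20) for a point source.
r₂ = 4.2·10^((82−68)/20) = 4.2·10^(14.0/20) = 21.05 m.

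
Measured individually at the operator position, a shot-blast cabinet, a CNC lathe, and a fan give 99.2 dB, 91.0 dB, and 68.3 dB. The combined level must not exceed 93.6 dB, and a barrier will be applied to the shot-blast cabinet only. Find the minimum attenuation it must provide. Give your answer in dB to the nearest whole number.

9 dB

Everything except the shot-blast cabinet sums to 10^(91.0/10) + 10^(68.3/10) = 1.266e+09 in linear terms, 91.02 dB.
The limit corresponds to 10^(93.6/10) = 2.291e+09; subtracting the fixed part leaves 1.025e+09 for the shot-blast cabinet, i.e. 90.11 dB.
So the shot-blast cabinet must be reduced from 99.2 to 90.11 dB: IL = 9.09 dB.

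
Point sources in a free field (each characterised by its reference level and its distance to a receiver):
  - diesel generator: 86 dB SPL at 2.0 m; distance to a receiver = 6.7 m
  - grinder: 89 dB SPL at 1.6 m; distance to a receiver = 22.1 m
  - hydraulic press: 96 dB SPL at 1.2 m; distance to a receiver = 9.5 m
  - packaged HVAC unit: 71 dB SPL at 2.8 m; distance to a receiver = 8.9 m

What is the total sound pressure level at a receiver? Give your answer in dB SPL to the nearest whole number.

Propagate each source to the receiver with L = L_ref − 20·log₁₀(r/r_ref), then add intensities.
diesel generator: 86 − 20·log₁₀(6.7/2.0) = 86 − 10.50 = 75.50 dB SPL.
grinder: 89 − 20·log₁₀(22.1/1.6) = 89 − 22.81 = 66.19 dB SPL.
hydraulic press: 96 − 20·log₁₀(9.5/1.2) = 96 − 17.97 = 78.03 dB SPL.
packaged HVAC unit: 71 − 20·log₁₀(8.9/2.8) = 71 − 10.04 = 60.96 dB SPL.
Σ 10^(L/10) = 1.044e+08 → L_total = 10·log₁₀(1.044e+08) = 80.19 dB SPL.

80 dB SPL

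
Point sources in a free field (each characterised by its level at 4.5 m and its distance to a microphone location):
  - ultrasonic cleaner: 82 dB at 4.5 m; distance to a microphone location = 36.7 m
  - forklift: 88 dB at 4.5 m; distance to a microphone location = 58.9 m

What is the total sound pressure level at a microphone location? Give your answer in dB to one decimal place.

67.8 dB

Apply inverse-square spreading to bring every level to the receiver, then sum 10^(L/10).
ultrasonic cleaner: 82 − 20·log₁₀(36.7/4.5) = 82 − 18.23 = 63.77 dB.
forklift: 88 − 20·log₁₀(58.9/4.5) = 88 − 22.34 = 65.66 dB.
Σ 10^(L/10) = 6.066e+06 → L_total = 10·log₁₀(6.066e+06) = 67.83 dB.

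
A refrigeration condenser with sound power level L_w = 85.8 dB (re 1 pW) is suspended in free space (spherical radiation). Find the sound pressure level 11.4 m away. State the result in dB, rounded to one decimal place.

53.7 dB

Free-field spherical radiation: L_p = L_w − 10·log₁₀(4π·r²), r = 11.4 m.
4π·r² = 1633 m², 10·log₁₀ of that is 32.130 dB.
L_p = 85.8 − 32.130 = 53.67 dB.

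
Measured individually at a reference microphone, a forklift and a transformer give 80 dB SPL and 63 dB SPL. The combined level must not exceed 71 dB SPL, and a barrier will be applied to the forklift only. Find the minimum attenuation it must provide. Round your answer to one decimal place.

9.7 dB

Everything except the forklift sums to 10^(63/10) = 1.995e+06 in linear terms, 63.00 dB SPL.
To meet 71 dB SPL overall, the treated forklift may contribute at most 10^(71/10) − 1.995e+06 = 1.059e+07, i.e. 70.25 dB SPL.
So the forklift must be reduced from 80 to 70.25 dB SPL: IL = 9.75 dB.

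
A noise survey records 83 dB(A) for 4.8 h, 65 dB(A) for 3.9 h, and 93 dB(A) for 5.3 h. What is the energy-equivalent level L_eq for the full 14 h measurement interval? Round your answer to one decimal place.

Weight each interval's intensity by its duration and average over T = 14 h:
Σ tᵢ·10^(Lᵢ/10) = 4.8·10^(83/10) + 3.9·10^(65/10) + 5.3·10^(93/10) = 1.154e+10.
L_eq = 10·log₁₀(1.154e+10/14) = 89.16 dB(A).

89.2 dB(A)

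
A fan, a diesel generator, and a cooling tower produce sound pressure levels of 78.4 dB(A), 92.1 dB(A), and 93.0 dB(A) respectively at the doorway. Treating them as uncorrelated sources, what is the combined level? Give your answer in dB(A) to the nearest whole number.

96 dB(A)

For uncorrelated sources the intensities add, so convert each level to linear form, sum, and take 10·log₁₀ of the total.
Σ 10^(L/10) = 10^(78.4/10) + 10^(92.1/10) + 10^(93.0/10) = 3.686e+09.
L_total = 10·log₁₀(3.686e+09) = 95.67 dB(A).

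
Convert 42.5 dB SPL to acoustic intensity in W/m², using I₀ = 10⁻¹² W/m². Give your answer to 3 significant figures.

1.78e-08 W/m²

L = 10·log₁₀(I/I₀) ⇒ I = I₀·10^(L/10) = 10⁻¹² × 10^4.25.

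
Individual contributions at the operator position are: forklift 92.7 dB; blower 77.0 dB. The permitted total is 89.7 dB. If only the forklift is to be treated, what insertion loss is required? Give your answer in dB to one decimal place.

3.2 dB

Fixed contribution from the other source: Σ 10^(L/10) = 10^(77.0/10) = 5.012e+07 (77.00 dB).
To meet 89.7 dB overall, the treated forklift may contribute at most 10^(89.7/10) − 5.012e+07 = 8.831e+08, i.e. 89.46 dB.
So the forklift must be reduced from 92.7 to 89.46 dB: IL = 3.24 dB.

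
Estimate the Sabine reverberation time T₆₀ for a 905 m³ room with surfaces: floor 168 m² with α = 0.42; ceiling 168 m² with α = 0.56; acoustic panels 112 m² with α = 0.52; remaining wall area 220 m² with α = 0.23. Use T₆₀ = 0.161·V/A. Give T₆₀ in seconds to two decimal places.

0.53 s

A = Σ Sᵢαᵢ = 168·0.42 + 168·0.56 + 112·0.52 + 220·0.23 = 273.48 m².
T₆₀ = 0.161 × 905 / 273.48 = 0.533 s.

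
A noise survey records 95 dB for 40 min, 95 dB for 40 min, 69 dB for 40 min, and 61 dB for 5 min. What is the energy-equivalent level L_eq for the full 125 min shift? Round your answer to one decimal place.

L_eq = 10·log₁₀[(1/T)·Σ tᵢ·10^(Lᵢ/10)] with T = 125 min.
Σ tᵢ·10^(Lᵢ/10) = 40·10^(95/10) + 40·10^(95/10) + 40·10^(69/10) + 5·10^(61/10) = 2.533e+11.
L_eq = 10·log₁₀(2.533e+11/125) = 93.07 dB.

93.1 dB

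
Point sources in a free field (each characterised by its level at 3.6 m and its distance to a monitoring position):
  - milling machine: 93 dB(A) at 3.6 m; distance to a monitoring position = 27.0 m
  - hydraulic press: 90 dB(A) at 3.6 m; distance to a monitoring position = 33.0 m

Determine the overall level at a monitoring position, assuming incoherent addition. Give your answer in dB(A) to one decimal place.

76.8 dB(A)

Apply inverse-square spreading to bring every level to the receiver, then sum 10^(L/10).
milling machine: 93 − 20·log₁₀(27.0/3.6) = 93 − 17.50 = 75.50 dB(A).
hydraulic press: 90 − 20·log₁₀(33.0/3.6) = 90 − 19.24 = 70.76 dB(A).
Σ 10^(L/10) = 4.737e+07 → L_total = 10·log₁₀(4.737e+07) = 76.76 dB(A).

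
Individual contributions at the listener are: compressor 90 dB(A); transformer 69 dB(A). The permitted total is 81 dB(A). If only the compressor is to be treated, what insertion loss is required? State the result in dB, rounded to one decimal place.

9.3 dB

The untreated sources together contribute 10^(69/10) = 7.943e+06, i.e. 69.00 dB(A).
The limit corresponds to 10^(81/10) = 1.259e+08; subtracting the fixed part leaves 1.179e+08 for the compressor, i.e. 80.72 dB(A).
Required insertion loss = 90 − 80.72 = 9.28 dB.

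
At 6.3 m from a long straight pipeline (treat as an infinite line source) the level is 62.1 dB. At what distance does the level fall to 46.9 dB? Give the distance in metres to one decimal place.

208.6 m

For a line source L₁ − L₂ = 10·log₁₀(r₂/r₁), so r₂ = r₁·10^((L₁−L₂)/10).
r₂ = 6.3·10^((62.1−46.9)/10) = 6.3·10^(15.2/10) = 208.61 m.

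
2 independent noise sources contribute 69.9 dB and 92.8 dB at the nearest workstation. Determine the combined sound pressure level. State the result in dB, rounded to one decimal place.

For uncorrelated sources the intensities add, so convert each level to linear form, sum, and take 10·log₁₀ of the total.
Σ 10^(L/10) = 10^(69.9/10) + 10^(92.8/10) = 1.915e+09.
L_total = 10·log₁₀(1.915e+09) = 92.82 dB.

92.8 dB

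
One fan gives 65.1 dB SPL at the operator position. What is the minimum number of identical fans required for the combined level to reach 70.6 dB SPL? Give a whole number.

The shortfall is 70.6 − 65.1 = 5.5 dB, and N units add 10·log₁₀ N, so need 10·log₁₀ N ≥ 5.5.
N ≥ 10^(5.5/10) = 3.548, so N = 4.

4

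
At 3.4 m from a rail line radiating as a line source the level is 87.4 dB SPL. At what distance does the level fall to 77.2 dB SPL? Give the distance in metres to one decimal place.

The 10.2 dB drop corresponds to a distance ratio of 10^(10.2/10) for a line source.
r₂ = 3.4·10^((87.4−77.2)/10) = 3.4·10^(10.2/10) = 35.60 m.

35.6 m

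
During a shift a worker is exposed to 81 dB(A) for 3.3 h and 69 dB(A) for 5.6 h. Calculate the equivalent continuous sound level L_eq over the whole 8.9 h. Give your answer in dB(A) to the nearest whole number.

77 dB(A)

The energy average is taken in the linear domain: L_eq = 10·log₁₀[(Σ tᵢ·10^(Lᵢ/10))/T], T = 8.9 h.
Σ tᵢ·10^(Lᵢ/10) = 3.3·10^(81/10) + 5.6·10^(69/10) = 4.599e+08.
L_eq = 10·log₁₀(4.599e+08/8.9) = 77.13 dB(A).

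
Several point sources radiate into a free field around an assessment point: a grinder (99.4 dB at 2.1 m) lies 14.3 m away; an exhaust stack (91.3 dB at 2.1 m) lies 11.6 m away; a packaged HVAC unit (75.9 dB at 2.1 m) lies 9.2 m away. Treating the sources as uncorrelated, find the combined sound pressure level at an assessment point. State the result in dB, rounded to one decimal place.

83.7 dB

Propagate each source to the receiver with L = L_ref − 20·log₁₀(r/r_ref), then add intensities.
grinder: 99.4 − 20·log₁₀(14.3/2.1) = 99.4 − 16.66 = 82.74 dB.
exhaust stack: 91.3 − 20·log₁₀(11.6/2.1) = 91.3 − 14.84 = 76.46 dB.
packaged HVAC unit: 75.9 − 20·log₁₀(9.2/2.1) = 75.9 − 12.83 = 63.07 dB.
Σ 10^(L/10) = 2.341e+08 → L_total = 10·log₁₀(2.341e+08) = 83.69 dB.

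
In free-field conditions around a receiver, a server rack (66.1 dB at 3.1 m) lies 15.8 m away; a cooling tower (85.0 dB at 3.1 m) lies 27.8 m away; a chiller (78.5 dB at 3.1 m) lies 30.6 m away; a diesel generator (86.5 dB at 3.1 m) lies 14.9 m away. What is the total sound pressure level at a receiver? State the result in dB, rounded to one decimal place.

73.8 dB

Propagate each source to the receiver with L = L_ref − 20·log₁₀(r/r_ref), then add intensities.
server rack: 66.1 − 20·log₁₀(15.8/3.1) = 66.1 − 14.15 = 51.95 dB.
cooling tower: 85.0 − 20·log₁₀(27.8/3.1) = 85.0 − 19.05 = 65.95 dB.
chiller: 78.5 − 20·log₁₀(30.6/3.1) = 78.5 − 19.89 = 58.61 dB.
diesel generator: 86.5 − 20·log₁₀(14.9/3.1) = 86.5 − 13.64 = 72.86 dB.
Σ 10^(L/10) = 2.415e+07 → L_total = 10·log₁₀(2.415e+07) = 73.83 dB.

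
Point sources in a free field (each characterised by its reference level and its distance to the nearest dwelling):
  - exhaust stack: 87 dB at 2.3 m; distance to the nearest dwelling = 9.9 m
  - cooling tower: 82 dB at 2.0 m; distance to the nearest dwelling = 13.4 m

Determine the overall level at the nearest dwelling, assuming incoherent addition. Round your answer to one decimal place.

74.9 dB

Propagate each source to the receiver with L = L_ref − 20·log₁₀(r/r_ref), then add intensities.
exhaust stack: 87 − 20·log₁₀(9.9/2.3) = 87 − 12.68 = 74.32 dB.
cooling tower: 82 − 20·log₁₀(13.4/2.0) = 82 − 16.52 = 65.48 dB.
Σ 10^(L/10) = 3.058e+07 → L_total = 10·log₁₀(3.058e+07) = 74.85 dB.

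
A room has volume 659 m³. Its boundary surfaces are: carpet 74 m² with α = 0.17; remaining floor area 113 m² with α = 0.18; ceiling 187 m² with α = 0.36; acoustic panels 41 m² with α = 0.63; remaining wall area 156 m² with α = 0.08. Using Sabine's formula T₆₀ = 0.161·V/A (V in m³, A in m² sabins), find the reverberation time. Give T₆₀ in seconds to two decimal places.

0.77 s

Summing Sᵢαᵢ: 74·0.17 + 113·0.18 + 187·0.36 + 41·0.63 + 156·0.08 = 138.55 m².
T₆₀ = 0.161·V/A = 0.161·659/138.55 = 0.766 s.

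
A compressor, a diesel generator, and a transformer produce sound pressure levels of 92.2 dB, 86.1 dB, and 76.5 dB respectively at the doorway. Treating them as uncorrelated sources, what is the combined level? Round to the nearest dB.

93 dB

Incoherent sources combine by intensity addition: L_total = 10·log₁₀(Σ 10^(L_i/10)).
Σ 10^(L/10) = 10^(92.2/10) + 10^(86.1/10) + 10^(76.5/10) = 2.112e+09.
L_total = 10·log₁₀(2.112e+09) = 93.25 dB.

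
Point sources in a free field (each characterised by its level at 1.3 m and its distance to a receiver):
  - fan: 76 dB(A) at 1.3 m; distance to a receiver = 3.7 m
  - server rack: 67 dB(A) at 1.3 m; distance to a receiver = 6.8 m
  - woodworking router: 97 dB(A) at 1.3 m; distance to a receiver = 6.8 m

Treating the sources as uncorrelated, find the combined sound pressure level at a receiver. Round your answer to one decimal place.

First find each source's level at the receiver (point-source: −20·log₁₀(r/r_ref)), then combine on an intensity basis.
fan: 76 − 20·log₁₀(3.7/1.3) = 76 − 9.09 = 66.91 dB(A).
server rack: 67 − 20·log₁₀(6.8/1.3) = 67 − 14.37 = 52.63 dB(A).
woodworking router: 97 − 20·log₁₀(6.8/1.3) = 97 − 14.37 = 82.63 dB(A).
Σ 10^(L/10) = 1.883e+08 → L_total = 10·log₁₀(1.883e+08) = 82.75 dB(A).

82.7 dB(A)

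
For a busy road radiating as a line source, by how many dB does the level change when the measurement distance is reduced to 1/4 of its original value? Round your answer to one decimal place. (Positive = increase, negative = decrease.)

Line-source spreading: ΔL = −10·log₁₀(r₂/r₁).
ΔL = −10·log₁₀(0.25) = +6.02 dB.

+6.0 dB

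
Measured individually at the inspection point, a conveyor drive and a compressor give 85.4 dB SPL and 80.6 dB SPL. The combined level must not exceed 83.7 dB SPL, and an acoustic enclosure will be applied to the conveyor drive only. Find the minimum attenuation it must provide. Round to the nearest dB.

Fixed contribution from the other source: Σ 10^(L/10) = 10^(80.6/10) = 1.148e+08 (80.60 dB SPL).
To meet 83.7 dB SPL overall, the treated conveyor drive may contribute at most 10^(83.7/10) − 1.148e+08 = 1.196e+08, i.e. 80.78 dB SPL.
Required insertion loss = 85.4 − 80.78 = 4.62 dB.

5 dB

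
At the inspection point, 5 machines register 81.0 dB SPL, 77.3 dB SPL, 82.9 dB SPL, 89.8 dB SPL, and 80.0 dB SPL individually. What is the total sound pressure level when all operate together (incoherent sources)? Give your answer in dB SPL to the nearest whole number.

92 dB SPL

For uncorrelated sources the intensities add, so convert each level to linear form, sum, and take 10·log₁₀ of the total.
Σ 10^(L/10) = 10^(81.0/10) + 10^(77.3/10) + 10^(82.9/10) + 10^(89.8/10) + 10^(80.0/10) = 1.430e+09.
L_total = 10·log₁₀(1.430e+09) = 91.55 dB SPL.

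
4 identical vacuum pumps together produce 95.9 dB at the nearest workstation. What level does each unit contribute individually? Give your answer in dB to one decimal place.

Dividing the total intensity by 4 lowers the level by 10·log₁₀ 4 = 6.021 dB: L₁ = 95.9 − 6.021.

89.9 dB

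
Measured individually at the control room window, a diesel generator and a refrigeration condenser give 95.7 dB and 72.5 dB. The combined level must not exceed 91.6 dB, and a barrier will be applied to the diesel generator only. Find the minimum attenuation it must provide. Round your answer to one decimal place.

4.2 dB

The untreated sources together contribute 10^(72.5/10) = 1.778e+07, i.e. 72.50 dB.
To meet 91.6 dB overall, the treated diesel generator may contribute at most 10^(91.6/10) − 1.778e+07 = 1.428e+09, i.e. 91.55 dB.
Required insertion loss = 95.7 − 91.55 = 4.15 dB.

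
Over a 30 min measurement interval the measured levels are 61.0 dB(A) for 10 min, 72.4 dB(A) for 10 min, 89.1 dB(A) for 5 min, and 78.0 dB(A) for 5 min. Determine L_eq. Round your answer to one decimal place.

Weight each interval's intensity by its duration and average over T = 30 min:
Σ tᵢ·10^(Lᵢ/10) = 10·10^(61.0/10) + 10·10^(72.4/10) + 5·10^(89.1/10) + 5·10^(78.0/10) = 4.566e+09.
L_eq = 10·log₁₀(4.566e+09/30) = 81.82 dB(A).

81.8 dB(A)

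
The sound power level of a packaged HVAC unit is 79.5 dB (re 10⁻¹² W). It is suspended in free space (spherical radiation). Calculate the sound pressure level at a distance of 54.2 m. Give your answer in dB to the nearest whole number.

The power spreads over a sphere of area 4π·r², so L_p = L_w − 10·log₁₀(4π·r²).
4π·r² = 3.692e+04 m², 10·log₁₀ of that is 45.672 dB.
L_p = 79.5 − 45.672 = 33.83 dB.

34 dB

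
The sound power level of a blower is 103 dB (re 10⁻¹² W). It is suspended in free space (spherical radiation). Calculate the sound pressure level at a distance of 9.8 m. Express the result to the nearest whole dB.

72 dB

The power spreads over a sphere of area 4π·r², so L_p = L_w − 10·log₁₀(4π·r²).
4π·r² = 1207 m², 10·log₁₀ of that is 30.817 dB.
L_p = 103 − 30.817 = 72.18 dB.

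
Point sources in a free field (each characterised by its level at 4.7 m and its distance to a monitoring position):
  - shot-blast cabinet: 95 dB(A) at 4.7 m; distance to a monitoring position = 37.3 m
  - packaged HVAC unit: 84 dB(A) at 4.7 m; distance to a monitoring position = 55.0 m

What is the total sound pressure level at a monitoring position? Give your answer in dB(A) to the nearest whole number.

Apply inverse-square spreading to bring every level to the receiver, then sum 10^(L/10).
shot-blast cabinet: 95 − 20·log₁₀(37.3/4.7) = 95 − 17.99 = 77.01 dB(A).
packaged HVAC unit: 84 − 20·log₁₀(55.0/4.7) = 84 − 21.37 = 62.63 dB(A).
Σ 10^(L/10) = 5.204e+07 → L_total = 10·log₁₀(5.204e+07) = 77.16 dB(A).

77 dB(A)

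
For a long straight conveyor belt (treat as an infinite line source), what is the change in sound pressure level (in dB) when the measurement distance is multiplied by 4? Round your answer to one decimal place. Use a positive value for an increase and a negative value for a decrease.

With cylindrical spreading the level changes by −10·log₁₀(r₂/r₁).
ΔL = −10·log₁₀(4) = -6.02 dB.

-6.0 dB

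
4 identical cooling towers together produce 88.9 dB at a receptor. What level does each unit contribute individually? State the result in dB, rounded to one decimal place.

82.9 dB

Dividing the total intensity by 4 lowers the level by 10·log₁₀ 4 = 6.021 dB: L₁ = 88.9 − 6.021.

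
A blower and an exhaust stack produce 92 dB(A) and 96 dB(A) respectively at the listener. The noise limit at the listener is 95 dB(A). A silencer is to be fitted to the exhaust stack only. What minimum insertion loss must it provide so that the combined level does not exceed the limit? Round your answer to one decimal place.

4.0 dB

The untreated sources together contribute 10^(92/10) = 1.585e+09, i.e. 92.00 dB(A).
To meet 95 dB(A) overall, the treated exhaust stack may contribute at most 10^(95/10) − 1.585e+09 = 1.577e+09, i.e. 91.98 dB(A).
So the exhaust stack must be reduced from 96 to 91.98 dB(A): IL = 4.02 dB.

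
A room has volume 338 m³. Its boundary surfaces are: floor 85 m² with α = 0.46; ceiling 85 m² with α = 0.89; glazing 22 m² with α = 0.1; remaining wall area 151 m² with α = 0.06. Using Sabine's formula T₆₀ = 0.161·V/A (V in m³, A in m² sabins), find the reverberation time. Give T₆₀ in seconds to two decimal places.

A = Σ Sᵢαᵢ = 85·0.46 + 85·0.89 + 22·0.1 + 151·0.06 = 126.01 m².
T₆₀ = 0.161 × 338 / 126.01 = 0.432 s.

0.43 s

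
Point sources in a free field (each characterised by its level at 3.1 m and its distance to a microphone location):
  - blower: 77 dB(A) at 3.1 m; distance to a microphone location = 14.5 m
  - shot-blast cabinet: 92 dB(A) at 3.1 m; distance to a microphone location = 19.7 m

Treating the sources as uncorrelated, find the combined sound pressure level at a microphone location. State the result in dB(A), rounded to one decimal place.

76.2 dB(A)

First find each source's level at the receiver (point-source: −20·log₁₀(r/r_ref)), then combine on an intensity basis.
blower: 77 − 20·log₁₀(14.5/3.1) = 77 − 13.40 = 63.60 dB(A).
shot-blast cabinet: 92 − 20·log₁₀(19.7/3.1) = 92 − 16.06 = 75.94 dB(A).
Σ 10^(L/10) = 4.154e+07 → L_total = 10·log₁₀(4.154e+07) = 76.18 dB(A).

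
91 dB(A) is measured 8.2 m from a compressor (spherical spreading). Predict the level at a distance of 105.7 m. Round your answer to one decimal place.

68.8 dB(A)

Spherical spreading from a point source gives a 20·log₁₀(r₂/r₁) drop.
L₂ = 91 − 20·log₁₀(105.7/8.2) = 91 − 22.205 = 68.79 dB(A).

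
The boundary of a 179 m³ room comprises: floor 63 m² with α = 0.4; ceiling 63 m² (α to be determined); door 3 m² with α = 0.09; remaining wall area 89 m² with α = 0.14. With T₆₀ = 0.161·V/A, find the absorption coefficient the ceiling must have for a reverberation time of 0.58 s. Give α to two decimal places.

0.19

A = 0.161·V/T₆₀ = 0.161·179/0.58 = 49.69 m² sabins.
Absorption from the other surfaces = 63·0.4 + 3·0.09 + 89·0.14 = 37.93 m², so the ceiling must supply 11.76 m² over 63 m².
α = 11.76/63 = 0.187.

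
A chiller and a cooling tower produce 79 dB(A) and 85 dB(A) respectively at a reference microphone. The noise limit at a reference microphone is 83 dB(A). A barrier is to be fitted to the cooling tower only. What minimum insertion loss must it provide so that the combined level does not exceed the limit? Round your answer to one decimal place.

4.2 dB

Fixed contribution from the other source: Σ 10^(L/10) = 10^(79/10) = 7.943e+07 (79.00 dB(A)).
The limit corresponds to 10^(83/10) = 1.995e+08; subtracting the fixed part leaves 1.201e+08 for the cooling tower, i.e. 80.80 dB(A).
So the cooling tower must be reduced from 85 to 80.80 dB(A): IL = 4.20 dB.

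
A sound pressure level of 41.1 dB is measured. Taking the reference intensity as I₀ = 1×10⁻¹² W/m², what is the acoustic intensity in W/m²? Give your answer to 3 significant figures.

1.29e-08 W/m²

I = I₀·10^(L/10) = 10⁻¹² × 10^(41.1/10) = 10^(-7.890).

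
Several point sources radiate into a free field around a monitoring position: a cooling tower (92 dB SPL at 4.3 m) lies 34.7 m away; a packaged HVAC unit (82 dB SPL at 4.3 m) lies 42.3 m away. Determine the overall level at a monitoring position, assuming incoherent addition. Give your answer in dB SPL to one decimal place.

Apply inverse-square spreading to bring every level to the receiver, then sum 10^(L/10).
cooling tower: 92 − 20·log₁₀(34.7/4.3) = 92 − 18.14 = 73.86 dB SPL.
packaged HVAC unit: 82 − 20·log₁₀(42.3/4.3) = 82 − 19.86 = 62.14 dB SPL.
Σ 10^(L/10) = 2.598e+07 → L_total = 10·log₁₀(2.598e+07) = 74.15 dB SPL.

74.1 dB SPL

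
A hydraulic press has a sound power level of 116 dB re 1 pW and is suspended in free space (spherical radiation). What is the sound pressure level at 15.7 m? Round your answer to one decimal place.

81.1 dB

L_p = L_w − 10·log₁₀(4π·r²) with r = 15.7 m.
4π·r² = 3097 m², 10·log₁₀ of that is 34.910 dB.
L_p = 116 − 34.910 = 81.09 dB.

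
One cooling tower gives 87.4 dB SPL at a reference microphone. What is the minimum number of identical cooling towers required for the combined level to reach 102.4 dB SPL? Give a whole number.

N identical sources give L₁ + 10·log₁₀ N, so require 10·log₁₀ N ≥ 102.4 − 87.4 = 15.0 dB.
N ≥ 10^(15.0/10) = 31.623, so N = 32.

32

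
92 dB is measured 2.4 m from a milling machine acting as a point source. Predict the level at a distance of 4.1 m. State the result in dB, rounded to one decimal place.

Point-source attenuation: ΔL = 20·log₁₀(r₂/r₁) = 20·log₁₀(4.1/2.4) = 4.651 dB.
L₂ = 92 − 20·log₁₀(4.1/2.4) = 92 − 4.651 = 87.35 dB.

87.3 dB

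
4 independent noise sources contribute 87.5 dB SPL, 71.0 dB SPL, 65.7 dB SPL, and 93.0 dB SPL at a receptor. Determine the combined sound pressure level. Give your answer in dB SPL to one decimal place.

For uncorrelated sources the intensities add, so convert each level to linear form, sum, and take 10·log₁₀ of the total.
Σ 10^(L/10) = 10^(87.5/10) + 10^(71.0/10) + 10^(65.7/10) + 10^(93.0/10) = 2.574e+09.
L_total = 10·log₁₀(2.574e+09) = 94.11 dB SPL.

94.1 dB SPL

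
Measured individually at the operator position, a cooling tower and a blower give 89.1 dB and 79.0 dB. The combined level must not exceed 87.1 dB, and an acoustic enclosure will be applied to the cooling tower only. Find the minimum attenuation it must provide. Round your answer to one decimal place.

Everything except the cooling tower sums to 10^(79.0/10) = 7.943e+07 in linear terms, 79.00 dB.
To meet 87.1 dB overall, the treated cooling tower may contribute at most 10^(87.1/10) − 7.943e+07 = 4.334e+08, i.e. 86.37 dB.
So the cooling tower must be reduced from 89.1 to 86.37 dB: IL = 2.73 dB.

2.7 dB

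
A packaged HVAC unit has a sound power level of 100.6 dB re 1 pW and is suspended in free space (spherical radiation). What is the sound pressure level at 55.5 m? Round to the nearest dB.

55 dB

Free-field spherical radiation: L_p = L_w − 10·log₁₀(4π·r²), r = 55.5 m.
4π·r² = 3.871e+04 m², 10·log₁₀ of that is 45.878 dB.
L_p = 100.6 − 45.878 = 54.72 dB.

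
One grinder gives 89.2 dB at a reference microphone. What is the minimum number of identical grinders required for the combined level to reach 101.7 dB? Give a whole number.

N identical sources give L₁ + 10·log₁₀ N, so require 10·log₁₀ N ≥ 101.7 − 89.2 = 12.5 dB.
N ≥ 10^(12.5/10) = 17.783, so N = 18.

18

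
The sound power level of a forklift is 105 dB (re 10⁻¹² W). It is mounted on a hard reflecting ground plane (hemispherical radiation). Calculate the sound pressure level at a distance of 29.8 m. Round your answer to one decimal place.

Free-field hemispherical radiation: L_p = L_w − 10·log₁₀(2π·r²), r = 29.8 m.
2π·r² = 5580 m², 10·log₁₀ of that is 37.466 dB.
L_p = 105 − 37.466 = 67.53 dB.

67.5 dB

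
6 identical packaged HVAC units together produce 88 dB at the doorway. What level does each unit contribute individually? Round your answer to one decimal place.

6 equal contributions raise the level by 10·log₁₀ 6 = 7.782 dB, so each unit alone gives 88 − 7.782.

80.2 dB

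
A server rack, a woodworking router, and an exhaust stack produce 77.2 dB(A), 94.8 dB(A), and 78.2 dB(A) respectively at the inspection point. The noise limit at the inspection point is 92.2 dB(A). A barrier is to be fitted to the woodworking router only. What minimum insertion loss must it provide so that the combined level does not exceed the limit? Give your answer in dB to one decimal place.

2.9 dB

The untreated sources together contribute 10^(77.2/10) + 10^(78.2/10) = 1.186e+08, i.e. 80.74 dB(A).
The limit corresponds to 10^(92.2/10) = 1.660e+09; subtracting the fixed part leaves 1.541e+09 for the woodworking router, i.e. 91.88 dB(A).
So the woodworking router must be reduced from 94.8 to 91.88 dB(A): IL = 2.92 dB.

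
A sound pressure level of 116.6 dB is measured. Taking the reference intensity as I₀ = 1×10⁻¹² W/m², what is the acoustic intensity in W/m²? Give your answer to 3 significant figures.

0.457 W/m²

L = 10·log₁₀(I/I₀) ⇒ I = I₀·10^(L/10) = 10⁻¹² × 10^11.66.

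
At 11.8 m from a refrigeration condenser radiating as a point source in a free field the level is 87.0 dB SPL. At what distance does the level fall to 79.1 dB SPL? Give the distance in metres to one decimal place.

29.3 m

The 7.9 dB drop corresponds to a distance ratio of 10^(7.9/20) for a point source.
r₂ = 11.8·10^((87.0−79.1)/20) = 11.8·10^(7.9/20) = 29.30 m.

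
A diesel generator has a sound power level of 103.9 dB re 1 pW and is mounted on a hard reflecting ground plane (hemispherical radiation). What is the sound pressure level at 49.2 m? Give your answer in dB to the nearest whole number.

62 dB

The power spreads over a hemisphere of area 2π·r², so L_p = L_w − 10·log₁₀(2π·r²).
2π·r² = 1.521e+04 m², 10·log₁₀ of that is 41.821 dB.
L_p = 103.9 − 41.821 = 62.08 dB.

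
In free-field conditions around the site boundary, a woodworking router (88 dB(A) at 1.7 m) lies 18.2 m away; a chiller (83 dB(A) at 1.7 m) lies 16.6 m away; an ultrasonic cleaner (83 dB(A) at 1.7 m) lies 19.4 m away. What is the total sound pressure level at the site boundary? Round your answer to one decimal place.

69.6 dB(A)

Apply inverse-square spreading to bring every level to the receiver, then sum 10^(L/10).
woodworking router: 88 − 20·log₁₀(18.2/1.7) = 88 − 20.59 = 67.41 dB(A).
chiller: 83 − 20·log₁₀(16.6/1.7) = 83 − 19.79 = 63.21 dB(A).
ultrasonic cleaner: 83 − 20·log₁₀(19.4/1.7) = 83 − 21.15 = 61.85 dB(A).
Σ 10^(L/10) = 9.130e+06 → L_total = 10·log₁₀(9.130e+06) = 69.60 dB(A).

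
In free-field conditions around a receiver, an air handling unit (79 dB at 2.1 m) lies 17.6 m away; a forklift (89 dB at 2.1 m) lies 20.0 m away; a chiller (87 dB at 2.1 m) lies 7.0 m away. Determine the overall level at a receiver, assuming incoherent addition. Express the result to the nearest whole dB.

77 dB

Propagate each source to the receiver with L = L_ref − 20·log₁₀(r/r_ref), then add intensities.
air handling unit: 79 − 20·log₁₀(17.6/2.1) = 79 − 18.47 = 60.53 dB.
forklift: 89 − 20·log₁₀(20.0/2.1) = 89 − 19.58 = 69.42 dB.
chiller: 87 − 20·log₁₀(7.0/2.1) = 87 − 10.46 = 76.54 dB.
Σ 10^(L/10) = 5.500e+07 → L_total = 10·log₁₀(5.500e+07) = 77.40 dB.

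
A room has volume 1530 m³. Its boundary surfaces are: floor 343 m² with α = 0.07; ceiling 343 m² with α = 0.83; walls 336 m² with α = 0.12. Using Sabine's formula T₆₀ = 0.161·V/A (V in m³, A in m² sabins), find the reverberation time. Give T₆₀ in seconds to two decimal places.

0.71 s

A = Σ Sᵢαᵢ = 343·0.07 + 343·0.83 + 336·0.12 = 349.02 m².
T₆₀ = 0.161·V/A = 0.161·1530/349.02 = 0.706 s.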